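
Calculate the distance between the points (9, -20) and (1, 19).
Using the distance formula: d = sqrt((x₂-x₁)² + (y₂-y₁)²)
dx = 1 - 9 = -8
dy = 19 - (-20) = 39
d = sqrt((-8)² + 39²) = sqrt(64 + 1521) = sqrt(1585) = 39.81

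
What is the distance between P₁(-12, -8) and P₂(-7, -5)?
Using the distance formula: d = sqrt((x₂-x₁)² + (y₂-y₁)²)
dx = (-7) - (-12) = 5
dy = (-5) - (-8) = 3
d = sqrt(5² + 3²) = sqrt(25 + 9) = sqrt(34) = 5.83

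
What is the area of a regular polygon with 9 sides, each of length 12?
For a regular 9-gon with side length s = 12:
Apothem a = s / (2*tan(pi/9)) = 12 / (2*tan(pi/9)) ≈ 16.4849
Perimeter P = 9 * 12 = 108
Area = (1/2) * P * a = (1/2) * 108 * 16.4849 = 890.18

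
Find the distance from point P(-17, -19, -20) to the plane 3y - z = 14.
d = |0(-17) + 3(-19) + (-1)(-20) - (14)| / √(0² + 3² + (-1)²) = 51/√10 = 16.13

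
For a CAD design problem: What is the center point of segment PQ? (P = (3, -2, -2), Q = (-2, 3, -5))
Midpoint = ((3-2)/2, (-2+3)/2, (-2-5)/2) = (0.5, 0.5, -3.5)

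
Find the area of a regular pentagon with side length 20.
For a regular 5-gon with side length s = 20:
Apothem a = s / (2*tan(pi/5)) = 20 / (2*tan(pi/5)) ≈ 13.7638
Perimeter P = 5 * 20 = 100
Area = (1/2) * P * a = (1/2) * 100 * 13.7638 = 688.19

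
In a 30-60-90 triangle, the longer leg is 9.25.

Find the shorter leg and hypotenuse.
In a 30-60-90 triangle, sides are in ratio 1 : √3 : 2.
Long leg = short leg·√3  →  short leg = 9.25/√3 = 5.34
Hypotenuse = 2·(short leg) = 2·9.25/√3 = 10.68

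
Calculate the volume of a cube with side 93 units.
Volume = s³
Volume = 93³
Volume = 804357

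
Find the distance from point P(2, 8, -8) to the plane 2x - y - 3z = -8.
d = |2(2) + (-1)(8) + (-3)(-8) - (-8)| / √(2² + (-1)² + (-3)²) = 28/√14 = 7.483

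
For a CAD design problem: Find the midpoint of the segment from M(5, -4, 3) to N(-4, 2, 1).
Midpoint = ((5-4)/2, (-4+2)/2, (3+1)/2) = (0.5, -1, 2)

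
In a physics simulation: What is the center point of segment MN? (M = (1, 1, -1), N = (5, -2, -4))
Midpoint = ((1+5)/2, (1-2)/2, (-1-4)/2) = (3, -0.5, -2.5)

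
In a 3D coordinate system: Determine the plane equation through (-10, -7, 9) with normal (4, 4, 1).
d = n·P = (4)(-10) + (4)(-7) + (1)(9) = -59
Plane: 4x + 4y + z = -59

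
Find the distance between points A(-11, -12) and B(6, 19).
Using the distance formula: d = sqrt((x₂-x₁)² + (y₂-y₁)²)
dx = 6 - (-11) = 17
dy = 19 - (-12) = 31
d = sqrt(17² + 31²) = sqrt(289 + 961) = sqrt(1250) = 35.36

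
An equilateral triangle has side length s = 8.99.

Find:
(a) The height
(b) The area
(a) Height h = s·√3/2 = 8.99·√3/2 = 7.786
(b) Area = (√3/4)·s² = (√3/4)·8.99² = (√3/4)·80.8201 = 35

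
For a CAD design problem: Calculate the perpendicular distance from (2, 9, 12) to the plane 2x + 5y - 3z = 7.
d = |2(2) + 5(9) + (-3)(12) - (7)| / √(2² + 5² + (-3)²) = 6/√38 = 0.9733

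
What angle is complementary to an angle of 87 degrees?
Complementary angles sum to 90 degrees.
Other angle = 90 - 87
Other angle = 3 degrees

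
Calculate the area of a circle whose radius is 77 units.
Area = pi * r²
Area = pi * 77²
Area = pi * 5929
Area = 18626.50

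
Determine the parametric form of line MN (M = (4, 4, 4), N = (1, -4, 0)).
Direction vector d = N - M = (-3, -8, -4)
x = 4 - 3t, y = 4 - 8t, z = 4 - 4t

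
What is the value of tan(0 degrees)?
tan(0 degrees) = 0
Decimal approximation: 0.0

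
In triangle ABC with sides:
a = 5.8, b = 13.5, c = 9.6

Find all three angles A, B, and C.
By the law of cosines:
cos(A) = (b² + c² - a²)/(2bc) = 0.928897  →  A = 21.74°
cos(B) = (a² + c² - b²)/(2ac) = -0.506915  →  B = 120.5°
cos(C) = (a² + b² - c²)/(2ab) = 0.790102  →  C = 37.8°
Check: A + B + C = 180.0° ✓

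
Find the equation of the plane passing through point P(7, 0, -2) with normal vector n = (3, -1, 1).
d = n·P = (3)(7) + (-1)(0) + (1)(-2) = 19
Plane: 3x - y + z = 19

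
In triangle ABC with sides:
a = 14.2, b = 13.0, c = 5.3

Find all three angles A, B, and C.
By the law of cosines:
cos(A) = (b² + c² - a²)/(2bc) = -0.033019  →  A = 91.89°
cos(B) = (a² + c² - b²)/(2ac) = 0.403468  →  B = 66.2°
cos(C) = (a² + b² - c²)/(2ab) = 0.927817  →  C = 21.9°
Check: A + B + C = 180.0° ✓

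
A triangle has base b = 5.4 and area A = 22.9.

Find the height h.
A = ½bh  →  h = 2A/b
h = 2·22.9/5.4 = 8.481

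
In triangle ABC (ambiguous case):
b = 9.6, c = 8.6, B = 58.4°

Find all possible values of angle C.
sin(C)/c = sin(B)/b  →  sin(C) = c·sin(B)/b = 8.6·sin(58.4°)/9.6 = 0.763005
C₁ = arcsin(0.763005) = 49.73°,  C₂ = 180° - C₁ = 130.27°
Check C₂: A = 180° - 58.4° - 130.27° = -8.67° ≤ 0, rejected
C = 49.73° (one solution)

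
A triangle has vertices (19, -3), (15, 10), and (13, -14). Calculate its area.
Using the coordinate formula: Area = (1/2)|x₁(y₂-y₃) + x₂(y₃-y₁) + x₃(y₁-y₂)|
Area = (1/2)|19(10-(-14)) + 15((-14)-(-3)) + 13((-3)-10)|
Area = (1/2)|19*24 + 15*(-11) + 13*(-13)|
Area = (1/2)|456 + (-165) + (-169)|
Area = (1/2)*122 = 61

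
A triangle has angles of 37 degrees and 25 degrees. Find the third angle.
Sum of angles in a triangle = 180 degrees
Third angle = 180 - 37 - 25
Third angle = 118 degrees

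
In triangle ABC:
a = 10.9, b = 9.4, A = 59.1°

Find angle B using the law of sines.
sin(B)/b = sin(A)/a
sin(B) = b·sin(A)/a = 9.4·sin(59.1°)/10.9 = 0.739983
B = arcsin(0.739983) = 47.73°  (b ≤ a, so B ≤ A and the acute solution is unique)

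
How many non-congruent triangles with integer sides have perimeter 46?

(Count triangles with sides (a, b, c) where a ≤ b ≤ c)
With a ≤ b ≤ c and a + b + c = 46, the triangle inequality a + b > c gives c < 46/2, so c ≤ 22.
Iterate a from 1 to ⌊p/3⌋ = 15; for each a, b ranges from a to ⌊(p−a)/2⌋ with c = p − a − b, keeping only c ≥ b.
Triples: (2, 22, 22), (3, 21, 22), (4, 20, 22), …
Count = 44 triangles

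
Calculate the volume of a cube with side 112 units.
Volume = s³
Volume = 112³
Volume = 1404928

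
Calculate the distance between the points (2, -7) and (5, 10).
Using the distance formula: d = sqrt((x₂-x₁)² + (y₂-y₁)²)
dx = 5 - 2 = 3
dy = 10 - (-7) = 17
d = sqrt(3² + 17²) = sqrt(9 + 289) = sqrt(298) = 17.26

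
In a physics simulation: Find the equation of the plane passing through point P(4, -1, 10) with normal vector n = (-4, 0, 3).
d = n·P = (-4)(4) + (0)(-1) + (3)(10) = 14
Plane: -4x + 3z = 14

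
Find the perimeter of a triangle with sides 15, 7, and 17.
Perimeter = sum of all sides
Perimeter = 15 + 7 + 17
Perimeter = 39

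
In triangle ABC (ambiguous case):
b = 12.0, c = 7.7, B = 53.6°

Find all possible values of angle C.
sin(C)/c = sin(B)/b  →  sin(C) = c·sin(B)/b = 7.7·sin(53.6°)/12.0 = 0.516474
C₁ = arcsin(0.516474) = 31.1°,  C₂ = 180° - C₁ = 148.9°
Check C₂: A = 180° - 53.6° - 148.9° = -22.5° ≤ 0, rejected
C = 31.1° (one solution)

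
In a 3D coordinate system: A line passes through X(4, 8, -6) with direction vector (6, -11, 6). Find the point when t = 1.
P(1) = (4 + 6(1), 8 + (-11)(1), -6 + 6(1)) = (10, -3, 0)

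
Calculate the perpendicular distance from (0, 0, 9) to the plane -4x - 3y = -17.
d = |(-4)(0) + (-3)(0) + 0(9) - (-17)| / √((-4)² + (-3)² + 0²) = 17/√25 = 3.4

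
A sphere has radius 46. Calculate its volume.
Volume = (4/3) * pi * r³
Volume = (4/3) * pi * 46³
Volume = (4/3) * pi * 97336
Volume = 407720.08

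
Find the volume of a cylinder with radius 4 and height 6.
Volume = pi * r² * h
Volume = pi * 4² * 6
Volume = pi * 16 * 6
Volume = pi * 96
Volume = 301.59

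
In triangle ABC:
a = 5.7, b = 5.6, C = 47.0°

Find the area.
Using A = ½ab·sin(C):
A = ½·5.7·5.6·sin(47.0°) = ½·31.92·0.731354 = 11.67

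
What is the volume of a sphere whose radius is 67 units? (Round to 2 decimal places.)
Volume = (4/3) * pi * r³
Volume = (4/3) * pi * 67³
Volume = (4/3) * pi * 300763
Volume = 1259833.11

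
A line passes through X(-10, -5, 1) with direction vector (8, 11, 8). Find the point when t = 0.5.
P(0.5) = (-10 + 8(0.5), -5 + 11(0.5), 1 + 8(0.5)) = (-6, 0.5, 5)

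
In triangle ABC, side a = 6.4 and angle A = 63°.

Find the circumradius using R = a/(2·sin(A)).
R = a/(2·sin(A)) = 6.4/(2·sin(63°))
R = 6.4/(2·0.891007) = 6.4/1.782013 = 3.591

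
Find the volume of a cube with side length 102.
Volume = s³
Volume = 102³
Volume = 1061208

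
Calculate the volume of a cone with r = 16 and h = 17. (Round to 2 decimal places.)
Volume = (1/3) * pi * r² * h
Volume = (1/3) * pi * 16² * 17
Volume = (1/3) * pi * 256 * 17
Volume = (1/3) * pi * 4352
Volume = 4557.40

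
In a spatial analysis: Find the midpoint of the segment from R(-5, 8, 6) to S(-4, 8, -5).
Midpoint = ((-5-4)/2, (8+8)/2, (6-5)/2) = (-4.5, 8, 0.5)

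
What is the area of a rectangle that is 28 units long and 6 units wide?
Area = length * width
Area = 28 * 6
Area = 168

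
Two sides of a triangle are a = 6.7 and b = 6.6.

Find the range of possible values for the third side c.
By the triangle inequality: |a - b| < c < a + b
|6.7 - 6.6| < c < 6.7 + 6.6
0.1 < c < 13.3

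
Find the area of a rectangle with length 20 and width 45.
Area = length * width
Area = 20 * 45
Area = 900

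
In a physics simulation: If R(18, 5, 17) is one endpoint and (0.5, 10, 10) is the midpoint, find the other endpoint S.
S = (2×0.5 - 18, 2×10 - 5, 2×10 - 17) = (-17, 15, 3)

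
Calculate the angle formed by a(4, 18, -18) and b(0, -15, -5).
a·b = -180, |a|² = 664, |b|² = 250
cos θ = -180/√166000 ≈ -0.4418
θ ≈ 116.2°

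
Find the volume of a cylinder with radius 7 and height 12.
Volume = pi * r² * h
Volume = pi * 7² * 12
Volume = pi * 49 * 12
Volume = pi * 588
Volume = 1847.26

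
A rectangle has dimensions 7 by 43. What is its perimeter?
Perimeter = 2 * (length + width)
Perimeter = 2 * (7 + 43)
Perimeter = 2 * 50
Perimeter = 100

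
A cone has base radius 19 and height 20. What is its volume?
Volume = (1/3) * pi * r² * h
Volume = (1/3) * pi * 19² * 20
Volume = (1/3) * pi * 361 * 20
Volume = (1/3) * pi * 7220
Volume = 7560.77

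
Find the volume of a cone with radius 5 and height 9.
Volume = (1/3) * pi * r² * h
Volume = (1/3) * pi * 5² * 9
Volume = (1/3) * pi * 25 * 9
Volume = (1/3) * pi * 225
Volume = 235.62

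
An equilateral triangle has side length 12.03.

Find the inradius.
For an equilateral triangle, r = s/(2√3) where s is the side.
r = 12.03/(2√3) = 12.03/3.464102 = 3.473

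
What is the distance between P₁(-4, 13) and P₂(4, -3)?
Using the distance formula: d = sqrt((x₂-x₁)² + (y₂-y₁)²)
dx = 4 - (-4) = 8
dy = (-3) - 13 = -16
d = sqrt(8² + (-16)²) = sqrt(64 + 256) = sqrt(320) = 17.89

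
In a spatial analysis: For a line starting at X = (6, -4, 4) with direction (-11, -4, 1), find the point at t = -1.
P(-1) = (6 + (-11)(-1), -4 + (-4)(-1), 4 + 1(-1)) = (17, 0, 3)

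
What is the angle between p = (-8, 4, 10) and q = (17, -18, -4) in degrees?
p·q = -248, |p|² = 180, |q|² = 629
cos θ = -248/√113220 ≈ -0.737
θ ≈ 137.5°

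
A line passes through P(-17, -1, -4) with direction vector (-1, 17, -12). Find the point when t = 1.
P(1) = (-17 + (-1)(1), -1 + 17(1), -4 + (-12)(1)) = (-18, 16, -16)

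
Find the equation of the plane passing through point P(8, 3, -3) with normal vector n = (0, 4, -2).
d = n·P = (0)(8) + (4)(3) + (-2)(-3) = 18
Plane: 4y - 2z = 18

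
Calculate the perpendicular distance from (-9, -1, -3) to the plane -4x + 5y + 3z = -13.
d = |(-4)(-9) + 5(-1) + 3(-3) - (-13)| / √((-4)² + 5² + 3²) = 35/√50 = 4.95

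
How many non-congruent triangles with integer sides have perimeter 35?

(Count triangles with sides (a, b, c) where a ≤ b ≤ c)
With a ≤ b ≤ c and a + b + c = 35, the triangle inequality a + b > c gives c < 35/2, so c ≤ 17.
Iterate a from 1 to ⌊p/3⌋ = 11; for each a, b ranges from a to ⌊(p−a)/2⌋ with c = p − a − b, keeping only c ≥ b.
Triples: (1, 17, 17), (2, 16, 17), (3, 15, 17), …
Count = 30 triangles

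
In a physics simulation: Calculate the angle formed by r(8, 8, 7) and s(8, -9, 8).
r·s = 48, |r|² = 177, |s|² = 209
cos θ = 48/√36993 ≈ 0.2496
θ ≈ 75.55°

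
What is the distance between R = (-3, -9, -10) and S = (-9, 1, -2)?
d = √[(-6)² + (10)² + (8)²] = √200 = 14.14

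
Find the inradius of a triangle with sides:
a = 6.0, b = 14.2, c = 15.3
s = (a+b+c)/2 = (6.0+14.2+15.3)/2 = 17.75
Area = √(s(s-a)(s-b)(s-c)) = √(17.75·11.75·3.55·2.45) = 42.5908
r = Area/s = 42.5908/17.75 = 2.399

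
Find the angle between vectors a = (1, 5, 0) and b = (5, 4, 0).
a·b = 25, |a|² = 26, |b|² = 41
cos θ = 25/√1066 ≈ 0.7657
θ ≈ 40.03°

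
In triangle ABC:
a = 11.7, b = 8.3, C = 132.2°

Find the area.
Using A = ½ab·sin(C):
A = ½·11.7·8.3·sin(132.2°) = ½·97.11·0.740805 = 35.97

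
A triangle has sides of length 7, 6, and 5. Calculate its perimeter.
Perimeter = sum of all sides
Perimeter = 7 + 6 + 5
Perimeter = 18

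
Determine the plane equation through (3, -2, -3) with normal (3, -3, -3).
d = n·P = (3)(3) + (-3)(-2) + (-3)(-3) = 24
Plane: 3x - 3y - 3z = 24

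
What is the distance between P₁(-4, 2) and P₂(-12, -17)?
Using the distance formula: d = sqrt((x₂-x₁)² + (y₂-y₁)²)
dx = (-12) - (-4) = -8
dy = (-17) - 2 = -19
d = sqrt((-8)² + (-19)²) = sqrt(64 + 361) = sqrt(425) = 20.62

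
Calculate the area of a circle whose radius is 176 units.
Area = pi * r²
Area = pi * 176²
Area = pi * 30976
Area = 97313.97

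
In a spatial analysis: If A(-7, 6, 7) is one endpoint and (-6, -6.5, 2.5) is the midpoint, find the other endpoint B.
B = (2×(-6) - (-7), 2×(-6.5) - 6, 2×2.5 - 7) = (-5, -19, -2)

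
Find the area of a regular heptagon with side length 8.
For a regular 7-gon with side length s = 8:
Apothem a = s / (2*tan(pi/7)) = 8 / (2*tan(pi/7)) ≈ 8.3061
Perimeter P = 7 * 8 = 56
Area = (1/2) * P * a = (1/2) * 56 * 8.3061 = 232.57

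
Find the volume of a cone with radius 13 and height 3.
Volume = (1/3) * pi * r² * h
Volume = (1/3) * pi * 13² * 3
Volume = (1/3) * pi * 169 * 3
Volume = (1/3) * pi * 507
Volume = 530.93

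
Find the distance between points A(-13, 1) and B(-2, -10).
Using the distance formula: d = sqrt((x₂-x₁)² + (y₂-y₁)²)
dx = (-2) - (-13) = 11
dy = (-10) - 1 = -11
d = sqrt(11² + (-11)²) = sqrt(121 + 121) = sqrt(242) = 15.56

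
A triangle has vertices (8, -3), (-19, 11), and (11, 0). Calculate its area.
Using the coordinate formula: Area = (1/2)|x₁(y₂-y₃) + x₂(y₃-y₁) + x₃(y₁-y₂)|
Area = (1/2)|8(11-0) + (-19)(0-(-3)) + 11((-3)-11)|
Area = (1/2)|8*11 + (-19)*3 + 11*(-14)|
Area = (1/2)|88 + (-57) + (-154)|
Area = (1/2)*123 = 61.50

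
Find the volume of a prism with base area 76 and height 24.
Volume = base area * height
Volume = 76 * 24
Volume = 1824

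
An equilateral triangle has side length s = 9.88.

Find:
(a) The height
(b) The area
(a) Height h = s·√3/2 = 9.88·√3/2 = 8.556
(b) Area = (√3/4)·s² = (√3/4)·9.88² = (√3/4)·97.6144 = 42.27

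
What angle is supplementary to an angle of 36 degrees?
Supplementary angles sum to 180 degrees.
Other angle = 180 - 36
Other angle = 144 degrees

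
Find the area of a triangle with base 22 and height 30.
Area = (1/2) * base * height
Area = (1/2) * 22 * 30
Area = 330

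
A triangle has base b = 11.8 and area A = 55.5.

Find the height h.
A = ½bh  →  h = 2A/b
h = 2·55.5/11.8 = 9.407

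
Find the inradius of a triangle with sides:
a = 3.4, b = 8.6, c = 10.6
s = (a+b+c)/2 = (3.4+8.6+10.6)/2 = 11.3
Area = √(s(s-a)(s-b)(s-c)) = √(11.3·7.9·2.7·0.7) = 12.9892
r = Area/s = 12.9892/11.3 = 1.149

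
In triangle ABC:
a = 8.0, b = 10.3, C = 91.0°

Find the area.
Using A = ½ab·sin(C):
A = ½·8.0·10.3·sin(91.0°) = ½·82.4·0.999848 = 41.19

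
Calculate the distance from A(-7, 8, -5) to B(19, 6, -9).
d = √[(26)² + (-2)² + (-4)²] = √696 = 26.38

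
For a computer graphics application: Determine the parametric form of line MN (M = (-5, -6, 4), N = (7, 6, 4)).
Direction vector d = N - M = (12, 12, 0)
x = -5 + 12t, y = -6 + 12t, z = 4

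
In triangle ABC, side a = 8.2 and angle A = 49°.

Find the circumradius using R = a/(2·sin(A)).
R = a/(2·sin(A)) = 8.2/(2·sin(49°))
R = 8.2/(2·0.754710) = 8.2/1.509419 = 5.433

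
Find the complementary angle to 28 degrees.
Complementary angles sum to 90 degrees.
Other angle = 90 - 28
Other angle = 62 degrees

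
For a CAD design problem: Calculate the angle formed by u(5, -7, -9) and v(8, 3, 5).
u·v = -26, |u|² = 155, |v|² = 98
cos θ = -26/√15190 ≈ -0.211
θ ≈ 102.2°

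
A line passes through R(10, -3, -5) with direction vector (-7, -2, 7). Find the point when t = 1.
P(1) = (10 + (-7)(1), -3 + (-2)(1), -5 + 7(1)) = (3, -5, 2)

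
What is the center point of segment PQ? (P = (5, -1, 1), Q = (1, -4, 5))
Midpoint = ((5+1)/2, (-1-4)/2, (1+5)/2) = (3, -2.5, 3)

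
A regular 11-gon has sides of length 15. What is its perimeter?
Perimeter = number of sides * side length
Perimeter = 11 * 15
Perimeter = 165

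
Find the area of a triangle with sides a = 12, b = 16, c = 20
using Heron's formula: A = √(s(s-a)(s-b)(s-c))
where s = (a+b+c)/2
s = (12+16+20)/2 = 24
A = √(24·12·8·4) = √9216 = 96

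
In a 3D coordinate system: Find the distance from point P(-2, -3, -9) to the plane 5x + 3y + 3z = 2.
d = |5(-2) + 3(-3) + 3(-9) - (2)| / √(5² + 3² + 3²) = 48/√43 = 7.32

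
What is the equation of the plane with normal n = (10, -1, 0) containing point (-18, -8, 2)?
d = n·P = (10)(-18) + (-1)(-8) + (0)(2) = -172
Plane: 10x - y = -172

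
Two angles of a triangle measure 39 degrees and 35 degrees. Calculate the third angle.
Sum of angles in a triangle = 180 degrees
Third angle = 180 - 39 - 35
Third angle = 106 degrees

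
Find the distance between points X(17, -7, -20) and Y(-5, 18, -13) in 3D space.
d = √[(-22)² + (25)² + (7)²] = √1158 = 34.03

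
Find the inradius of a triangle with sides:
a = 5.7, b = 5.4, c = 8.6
s = (a+b+c)/2 = (5.7+5.4+8.6)/2 = 9.85
Area = √(s(s-a)(s-b)(s-c)) = √(9.85·4.15·4.45·1.25) = 15.0792
r = Area/s = 15.0792/9.85 = 1.531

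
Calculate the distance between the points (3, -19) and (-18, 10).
Using the distance formula: d = sqrt((x₂-x₁)² + (y₂-y₁)²)
dx = (-18) - 3 = -21
dy = 10 - (-19) = 29
d = sqrt((-21)² + 29²) = sqrt(441 + 841) = sqrt(1282) = 35.81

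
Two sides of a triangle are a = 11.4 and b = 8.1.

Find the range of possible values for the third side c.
By the triangle inequality: |a - b| < c < a + b
|11.4 - 8.1| < c < 11.4 + 8.1
3.3 < c < 19.5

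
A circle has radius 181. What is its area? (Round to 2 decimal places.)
Area = pi * r²
Area = pi * 181²
Area = pi * 32761
Area = 102921.72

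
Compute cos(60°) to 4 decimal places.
cos(60 degrees) = 1/2
Decimal approximation: 0.5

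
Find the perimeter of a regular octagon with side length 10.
Perimeter = number of sides * side length
Perimeter = 8 * 10
Perimeter = 80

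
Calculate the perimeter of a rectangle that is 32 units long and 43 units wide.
Perimeter = 2 * (length + width)
Perimeter = 2 * (32 + 43)
Perimeter = 2 * 75
Perimeter = 150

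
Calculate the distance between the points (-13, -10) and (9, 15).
Using the distance formula: d = sqrt((x₂-x₁)² + (y₂-y₁)²)
dx = 9 - (-13) = 22
dy = 15 - (-10) = 25
d = sqrt(22² + 25²) = sqrt(484 + 625) = sqrt(1109) = 33.30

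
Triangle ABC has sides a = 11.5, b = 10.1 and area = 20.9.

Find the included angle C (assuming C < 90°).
Area = ½ab·sin(C)  →  sin(C) = 2·Area/(ab)
sin(C) = 2·20.9/(11.5·10.1) = 0.359879
C = arcsin(0.359879) = 21.09°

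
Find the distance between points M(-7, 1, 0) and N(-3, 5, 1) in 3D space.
d = √[(4)² + (4)² + (1)²] = √33 = 5.745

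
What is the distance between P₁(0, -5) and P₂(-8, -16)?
Using the distance formula: d = sqrt((x₂-x₁)² + (y₂-y₁)²)
dx = (-8) - 0 = -8
dy = (-16) - (-5) = -11
d = sqrt((-8)² + (-11)²) = sqrt(64 + 121) = sqrt(185) = 13.60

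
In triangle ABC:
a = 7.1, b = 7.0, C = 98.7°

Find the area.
Using A = ½ab·sin(C):
A = ½·7.1·7.0·sin(98.7°) = ½·49.7·0.988494 = 24.56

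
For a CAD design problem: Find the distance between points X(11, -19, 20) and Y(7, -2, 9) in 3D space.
d = √[(-4)² + (17)² + (-11)²] = √426 = 20.64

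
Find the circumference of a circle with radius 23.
Circumference = 2 * pi * r
Circumference = 2 * pi * 23
Circumference = 144.51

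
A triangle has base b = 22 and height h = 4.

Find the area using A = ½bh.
A = ½·22·4 = 44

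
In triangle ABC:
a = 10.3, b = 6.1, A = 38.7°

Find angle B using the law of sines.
sin(B)/b = sin(A)/a
sin(B) = b·sin(A)/a = 6.1·sin(38.7°)/10.3 = 0.370289
B = arcsin(0.370289) = 21.73°  (b ≤ a, so B ≤ A and the acute solution is unique)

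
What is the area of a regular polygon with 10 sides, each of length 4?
For a regular 10-gon with side length s = 4:
Apothem a = s / (2*tan(pi/10)) = 4 / (2*tan(pi/10)) ≈ 6.1554
Perimeter P = 10 * 4 = 40
Area = (1/2) * P * a = (1/2) * 40 * 6.1554 = 123.11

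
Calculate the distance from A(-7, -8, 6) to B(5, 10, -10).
d = √[(12)² + (18)² + (-16)²] = √724 = 26.91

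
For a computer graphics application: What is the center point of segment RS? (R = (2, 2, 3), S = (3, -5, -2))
Midpoint = ((2+3)/2, (2-5)/2, (3-2)/2) = (2.5, -1.5, 0.5)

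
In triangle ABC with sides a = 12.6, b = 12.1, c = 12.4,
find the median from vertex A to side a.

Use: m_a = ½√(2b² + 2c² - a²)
m_a = ½√(2·12.1² + 2·12.4² - 12.6²)
m_a = ½√(292.82 + 307.52 - 158.76) = ½√441.58 = 10.51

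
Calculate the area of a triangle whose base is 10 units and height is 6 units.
Area = (1/2) * base * height
Area = (1/2) * 10 * 6
Area = 30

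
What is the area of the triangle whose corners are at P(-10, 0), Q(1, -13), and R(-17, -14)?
Using the coordinate formula: Area = (1/2)|x₁(y₂-y₃) + x₂(y₃-y₁) + x₃(y₁-y₂)|
Area = (1/2)|(-10)((-13)-(-14)) + 1((-14)-0) + (-17)(0-(-13))|
Area = (1/2)|(-10)*1 + 1*(-14) + (-17)*13|
Area = (1/2)|(-10) + (-14) + (-221)|
Area = (1/2)*245 = 122.50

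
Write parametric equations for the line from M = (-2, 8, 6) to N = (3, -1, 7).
Direction vector d = N - M = (5, -9, 1)
x = -2 + 5t, y = 8 - 9t, z = 6 + t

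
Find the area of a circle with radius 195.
Area = pi * r²
Area = pi * 195²
Area = pi * 38025
Area = 119459.06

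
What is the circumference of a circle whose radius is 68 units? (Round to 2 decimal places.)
Circumference = 2 * pi * r
Circumference = 2 * pi * 68
Circumference = 427.26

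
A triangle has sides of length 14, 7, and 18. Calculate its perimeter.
Perimeter = sum of all sides
Perimeter = 14 + 7 + 18
Perimeter = 39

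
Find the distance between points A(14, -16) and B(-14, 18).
Using the distance formula: d = sqrt((x₂-x₁)² + (y₂-y₁)²)
dx = (-14) - 14 = -28
dy = 18 - (-16) = 34
d = sqrt((-28)² + 34²) = sqrt(784 + 1156) = sqrt(1940) = 44.05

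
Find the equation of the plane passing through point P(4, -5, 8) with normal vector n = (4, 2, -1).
d = n·P = (4)(4) + (2)(-5) + (-1)(8) = -2
Plane: 4x + 2y - z = -2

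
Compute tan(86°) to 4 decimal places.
tan(86 degrees) = 14.3007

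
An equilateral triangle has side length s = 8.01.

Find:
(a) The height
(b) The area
(a) Height h = s·√3/2 = 8.01·√3/2 = 6.937
(b) Area = (√3/4)·s² = (√3/4)·8.01² = (√3/4)·64.1601 = 27.78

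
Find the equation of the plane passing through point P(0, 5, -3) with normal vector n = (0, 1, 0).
d = n·P = (0)(0) + (1)(5) + (0)(-3) = 5
Plane: y = 5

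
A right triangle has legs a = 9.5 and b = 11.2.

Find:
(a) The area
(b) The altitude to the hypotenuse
(a) Area = ½ab = ½·9.5·11.2 = 53.2
(b) Hypotenuse c = √(9.5² + 11.2²) = √215.69 = 14.6864
    Area = ½·c·h_c  →  h_c = 2·Area/c = 2·53.2/14.6864 = 7.245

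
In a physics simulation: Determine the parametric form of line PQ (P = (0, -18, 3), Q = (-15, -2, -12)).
Direction vector d = Q - P = (-15, 16, -15)
x = 0 - 15t, y = -18 + 16t, z = 3 - 15t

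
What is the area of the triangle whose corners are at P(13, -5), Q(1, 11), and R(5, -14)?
Using the coordinate formula: Area = (1/2)|x₁(y₂-y₃) + x₂(y₃-y₁) + x₃(y₁-y₂)|
Area = (1/2)|13(11-(-14)) + 1((-14)-(-5)) + 5((-5)-11)|
Area = (1/2)|13*25 + 1*(-9) + 5*(-16)|
Area = (1/2)|325 + (-9) + (-80)|
Area = (1/2)*236 = 118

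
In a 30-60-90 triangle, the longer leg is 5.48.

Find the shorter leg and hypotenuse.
In a 30-60-90 triangle, sides are in ratio 1 : √3 : 2.
Long leg = short leg·√3  →  short leg = 5.48/√3 = 3.164
Hypotenuse = 2·(short leg) = 2·5.48/√3 = 6.328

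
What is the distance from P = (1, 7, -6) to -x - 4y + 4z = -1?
d = |(-1)(1) + (-4)(7) + 4(-6) - (-1)| / √((-1)² + (-4)² + 4²) = 52/√33 = 9.052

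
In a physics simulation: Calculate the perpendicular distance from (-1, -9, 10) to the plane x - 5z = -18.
d = |1(-1) + 0(-9) + (-5)(10) - (-18)| / √(1² + 0² + (-5)²) = 33/√26 = 6.472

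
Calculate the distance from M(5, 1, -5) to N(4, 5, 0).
d = √[(-1)² + (4)² + (5)²] = √42 = 6.481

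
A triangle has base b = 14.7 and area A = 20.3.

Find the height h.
A = ½bh  →  h = 2A/b
h = 2·20.3/14.7 = 2.762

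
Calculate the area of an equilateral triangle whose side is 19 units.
Area = (sqrt(3)/4) * s²
Area = (sqrt(3)/4) * 19²
Area = (sqrt(3)/4) * 361
Area = 156.32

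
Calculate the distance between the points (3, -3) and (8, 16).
Using the distance formula: d = sqrt((x₂-x₁)² + (y₂-y₁)²)
dx = 8 - 3 = 5
dy = 16 - (-3) = 19
d = sqrt(5² + 19²) = sqrt(25 + 361) = sqrt(386) = 19.65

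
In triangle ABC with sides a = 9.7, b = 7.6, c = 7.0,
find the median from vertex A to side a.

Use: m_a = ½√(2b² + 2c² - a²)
m_a = ½√(2·7.6² + 2·7.0² - 9.7²)
m_a = ½√(115.52 + 98 - 94.09) = ½√119.43 = 5.464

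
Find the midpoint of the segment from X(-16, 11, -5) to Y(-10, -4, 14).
Midpoint = ((-16-10)/2, (11-4)/2, (-5+14)/2) = (-13, 3.5, 4.5)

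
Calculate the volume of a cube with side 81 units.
Volume = s³
Volume = 81³
Volume = 531441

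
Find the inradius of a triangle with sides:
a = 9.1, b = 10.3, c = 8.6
s = (a+b+c)/2 = (9.1+10.3+8.6)/2 = 14
Area = √(s(s-a)(s-b)(s-c)) = √(14·4.9·3.7·5.4) = 37.022
r = Area/s = 37.022/14 = 2.644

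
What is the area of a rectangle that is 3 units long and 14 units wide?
Area = length * width
Area = 3 * 14
Area = 42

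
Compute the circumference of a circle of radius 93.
Circumference = 2 * pi * r
Circumference = 2 * pi * 93
Circumference = 584.34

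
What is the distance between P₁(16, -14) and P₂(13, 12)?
Using the distance formula: d = sqrt((x₂-x₁)² + (y₂-y₁)²)
dx = 13 - 16 = -3
dy = 12 - (-14) = 26
d = sqrt((-3)² + 26²) = sqrt(9 + 676) = sqrt(685) = 26.17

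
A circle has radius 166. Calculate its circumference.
Circumference = 2 * pi * r
Circumference = 2 * pi * 166
Circumference = 1043.01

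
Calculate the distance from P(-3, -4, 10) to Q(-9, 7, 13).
d = √[(-6)² + (11)² + (3)²] = √166 = 12.88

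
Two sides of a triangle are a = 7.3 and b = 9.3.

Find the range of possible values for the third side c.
By the triangle inequality: |a - b| < c < a + b
|7.3 - 9.3| < c < 7.3 + 9.3
2 < c < 16.6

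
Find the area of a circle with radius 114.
Area = pi * r²
Area = pi * 114²
Area = pi * 12996
Area = 40828.14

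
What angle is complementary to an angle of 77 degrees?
Complementary angles sum to 90 degrees.
Other angle = 90 - 77
Other angle = 13 degrees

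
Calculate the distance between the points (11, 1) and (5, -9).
Using the distance formula: d = sqrt((x₂-x₁)² + (y₂-y₁)²)
dx = 5 - 11 = -6
dy = (-9) - 1 = -10
d = sqrt((-6)² + (-10)²) = sqrt(36 + 100) = sqrt(136) = 11.66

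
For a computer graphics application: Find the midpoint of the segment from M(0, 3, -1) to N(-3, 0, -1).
Midpoint = ((0-3)/2, (3+0)/2, (-1-1)/2) = (-1.5, 1.5, -1)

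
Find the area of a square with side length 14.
Area = s²
Area = 14²
Area = 196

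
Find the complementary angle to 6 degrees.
Complementary angles sum to 90 degrees.
Other angle = 90 - 6
Other angle = 84 degrees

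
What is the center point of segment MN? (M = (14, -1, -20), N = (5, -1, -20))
Midpoint = ((14+5)/2, (-1-1)/2, (-20-20)/2) = (9.5, -1, -20)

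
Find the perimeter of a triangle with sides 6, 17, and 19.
Perimeter = sum of all sides
Perimeter = 6 + 17 + 19
Perimeter = 42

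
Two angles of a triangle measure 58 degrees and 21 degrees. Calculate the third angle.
Sum of angles in a triangle = 180 degrees
Third angle = 180 - 58 - 21
Third angle = 101 degrees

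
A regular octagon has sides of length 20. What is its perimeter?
Perimeter = number of sides * side length
Perimeter = 8 * 20
Perimeter = 160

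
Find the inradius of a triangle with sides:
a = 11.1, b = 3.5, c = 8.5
s = (a+b+c)/2 = (11.1+3.5+8.5)/2 = 11.55
Area = √(s(s-a)(s-b)(s-c)) = √(11.55·0.45·8.05·3.05) = 11.2965
r = Area/s = 11.2965/11.55 = 0.9781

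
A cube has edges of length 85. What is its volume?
Volume = s³
Volume = 85³
Volume = 614125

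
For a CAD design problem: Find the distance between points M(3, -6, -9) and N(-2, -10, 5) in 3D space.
d = √[(-5)² + (-4)² + (14)²] = √237 = 15.39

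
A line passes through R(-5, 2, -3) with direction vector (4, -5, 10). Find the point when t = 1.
P(1) = (-5 + 4(1), 2 + (-5)(1), -3 + 10(1)) = (-1, -3, 7)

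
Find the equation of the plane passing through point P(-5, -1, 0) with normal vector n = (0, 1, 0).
d = n·P = (0)(-5) + (1)(-1) + (0)(0) = -1
Plane: y = -1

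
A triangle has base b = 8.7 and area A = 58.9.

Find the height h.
A = ½bh  →  h = 2A/b
h = 2·58.9/8.7 = 13.54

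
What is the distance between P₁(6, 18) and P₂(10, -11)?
Using the distance formula: d = sqrt((x₂-x₁)² + (y₂-y₁)²)
dx = 10 - 6 = 4
dy = (-11) - 18 = -29
d = sqrt(4² + (-29)²) = sqrt(16 + 841) = sqrt(857) = 29.27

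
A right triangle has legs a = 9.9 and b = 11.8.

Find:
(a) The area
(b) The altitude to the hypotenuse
(a) Area = ½ab = ½·9.9·11.8 = 58.41
(b) Hypotenuse c = √(9.9² + 11.8²) = √237.25 = 15.4029
    Area = ½·c·h_c  →  h_c = 2·Area/c = 2·58.41/15.4029 = 7.584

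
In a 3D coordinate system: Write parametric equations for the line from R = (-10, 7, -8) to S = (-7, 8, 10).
Direction vector d = S - R = (3, 1, 18)
x = -10 + 3t, y = 7 + t, z = -8 + 18t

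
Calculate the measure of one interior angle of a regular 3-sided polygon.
Interior angle of a regular n-gon = (n-2)*180/n
Interior angle = (3-2)*180/3
Interior angle = 1*180/3
Interior angle = 180/3
Interior angle = 60 degrees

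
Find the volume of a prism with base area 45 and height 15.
Volume = base area * height
Volume = 45 * 15
Volume = 675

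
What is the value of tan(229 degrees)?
tan(229 degrees) = 1.1504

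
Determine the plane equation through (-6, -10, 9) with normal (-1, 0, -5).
d = n·P = (-1)(-6) + (0)(-10) + (-5)(9) = -39
Plane: -x - 5z = -39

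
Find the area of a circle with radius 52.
Area = pi * r²
Area = pi * 52²
Area = pi * 2704
Area = 8494.87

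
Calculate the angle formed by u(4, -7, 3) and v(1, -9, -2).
u·v = 61, |u|² = 74, |v|² = 86
cos θ = 61/√6364 ≈ 0.7647
θ ≈ 40.12°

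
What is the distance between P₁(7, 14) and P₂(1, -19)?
Using the distance formula: d = sqrt((x₂-x₁)² + (y₂-y₁)²)
dx = 1 - 7 = -6
dy = (-19) - 14 = -33
d = sqrt((-6)² + (-33)²) = sqrt(36 + 1089) = sqrt(1125) = 33.54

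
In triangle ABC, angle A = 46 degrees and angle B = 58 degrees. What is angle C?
Sum of angles in a triangle = 180 degrees
Third angle = 180 - 46 - 58
Third angle = 76 degrees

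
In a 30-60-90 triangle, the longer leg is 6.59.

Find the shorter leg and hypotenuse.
In a 30-60-90 triangle, sides are in ratio 1 : √3 : 2.
Long leg = short leg·√3  →  short leg = 6.59/√3 = 3.805
Hypotenuse = 2·(short leg) = 2·6.59/√3 = 7.609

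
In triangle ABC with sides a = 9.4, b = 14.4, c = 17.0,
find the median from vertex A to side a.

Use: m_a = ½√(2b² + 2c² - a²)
m_a = ½√(2·14.4² + 2·17.0² - 9.4²)
m_a = ½√(414.72 + 578 - 88.36) = ½√904.36 = 15.04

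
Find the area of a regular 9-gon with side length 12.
For a regular 9-gon with side length s = 12:
Apothem a = s / (2*tan(pi/9)) = 12 / (2*tan(pi/9)) ≈ 16.4849
Perimeter P = 9 * 12 = 108
Area = (1/2) * P * a = (1/2) * 108 * 16.4849 = 890.18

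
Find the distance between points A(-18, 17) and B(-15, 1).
Using the distance formula: d = sqrt((x₂-x₁)² + (y₂-y₁)²)
dx = (-15) - (-18) = 3
dy = 1 - 17 = -16
d = sqrt(3² + (-16)²) = sqrt(9 + 256) = sqrt(265) = 16.28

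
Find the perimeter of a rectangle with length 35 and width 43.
Perimeter = 2 * (length + width)
Perimeter = 2 * (35 + 43)
Perimeter = 2 * 78
Perimeter = 156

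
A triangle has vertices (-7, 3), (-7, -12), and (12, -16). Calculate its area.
Using the coordinate formula: Area = (1/2)|x₁(y₂-y₃) + x₂(y₃-y₁) + x₃(y₁-y₂)|
Area = (1/2)|(-7)((-12)-(-16)) + (-7)((-16)-3) + 12(3-(-12))|
Area = (1/2)|(-7)*4 + (-7)*(-19) + 12*15|
Area = (1/2)|(-28) + 133 + 180|
Area = (1/2)*285 = 142.50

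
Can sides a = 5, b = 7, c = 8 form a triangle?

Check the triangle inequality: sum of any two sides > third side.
Yes, triangle inequality satisfied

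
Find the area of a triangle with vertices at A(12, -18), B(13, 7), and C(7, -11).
Using the coordinate formula: Area = (1/2)|x₁(y₂-y₃) + x₂(y₃-y₁) + x₃(y₁-y₂)|
Area = (1/2)|12(7-(-11)) + 13((-11)-(-18)) + 7((-18)-7)|
Area = (1/2)|12*18 + 13*7 + 7*(-25)|
Area = (1/2)|216 + 91 + (-175)|
Area = (1/2)*132 = 66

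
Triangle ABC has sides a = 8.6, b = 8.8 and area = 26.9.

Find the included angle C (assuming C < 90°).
Area = ½ab·sin(C)  →  sin(C) = 2·Area/(ab)
sin(C) = 2·26.9/(8.6·8.8) = 0.710888
C = arcsin(0.710888) = 45.31°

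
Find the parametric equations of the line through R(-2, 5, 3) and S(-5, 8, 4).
Direction vector d = S - R = (-3, 3, 1)
x = -2 - 3t, y = 5 + 3t, z = 3 + t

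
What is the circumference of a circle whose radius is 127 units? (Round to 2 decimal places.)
Circumference = 2 * pi * r
Circumference = 2 * pi * 127
Circumference = 797.96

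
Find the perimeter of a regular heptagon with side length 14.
Perimeter = number of sides * side length
Perimeter = 7 * 14
Perimeter = 98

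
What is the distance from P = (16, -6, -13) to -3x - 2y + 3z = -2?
d = |(-3)(16) + (-2)(-6) + 3(-13) - (-2)| / √((-3)² + (-2)² + 3²) = 73/√22 = 15.56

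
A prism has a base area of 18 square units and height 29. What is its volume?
Volume = base area * height
Volume = 18 * 29
Volume = 522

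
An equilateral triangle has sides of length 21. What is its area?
Area = (sqrt(3)/4) * s²
Area = (sqrt(3)/4) * 21²
Area = (sqrt(3)/4) * 441
Area = 190.96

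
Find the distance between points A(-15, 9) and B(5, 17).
Using the distance formula: d = sqrt((x₂-x₁)² + (y₂-y₁)²)
dx = 5 - (-15) = 20
dy = 17 - 9 = 8
d = sqrt(20² + 8²) = sqrt(400 + 64) = sqrt(464) = 21.54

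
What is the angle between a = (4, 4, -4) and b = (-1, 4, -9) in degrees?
a·b = 48, |a|² = 48, |b|² = 98
cos θ = 48/√4704 ≈ 0.6999
θ ≈ 45.58°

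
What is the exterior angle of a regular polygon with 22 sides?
Exterior angle of a regular n-gon = 360/n
Exterior angle = 360/22
Exterior angle = 16.36 degrees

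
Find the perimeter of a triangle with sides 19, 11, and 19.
Perimeter = sum of all sides
Perimeter = 19 + 11 + 19
Perimeter = 49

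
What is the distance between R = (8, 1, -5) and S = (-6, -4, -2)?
d = √[(-14)² + (-5)² + (3)²] = √230 = 15.17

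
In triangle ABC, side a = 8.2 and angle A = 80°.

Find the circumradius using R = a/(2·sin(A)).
R = a/(2·sin(A)) = 8.2/(2·sin(80°))
R = 8.2/(2·0.984808) = 8.2/1.969616 = 4.163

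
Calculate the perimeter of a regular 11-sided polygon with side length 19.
Perimeter = number of sides * side length
Perimeter = 11 * 19
Perimeter = 209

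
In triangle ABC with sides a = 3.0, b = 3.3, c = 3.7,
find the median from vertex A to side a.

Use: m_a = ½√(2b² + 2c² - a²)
m_a = ½√(2·3.3² + 2·3.7² - 3.0²)
m_a = ½√(21.78 + 27.38 - 9) = ½√40.16 = 3.169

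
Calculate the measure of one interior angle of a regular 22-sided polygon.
Interior angle of a regular n-gon = (n-2)*180/n
Interior angle = (22-2)*180/22
Interior angle = 20*180/22
Interior angle = 3600/22
Interior angle = 163.64 degrees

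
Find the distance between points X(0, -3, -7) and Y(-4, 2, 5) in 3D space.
d = √[(-4)² + (5)² + (12)²] = √185 = 13.6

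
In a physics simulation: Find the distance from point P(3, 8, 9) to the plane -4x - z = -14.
d = |(-4)(3) + 0(8) + (-1)(9) - (-14)| / √((-4)² + 0² + (-1)²) = 7/√17 = 1.698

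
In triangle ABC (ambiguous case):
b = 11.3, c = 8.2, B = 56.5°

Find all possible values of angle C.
sin(C)/c = sin(B)/b  →  sin(C) = c·sin(B)/b = 8.2·sin(56.5°)/11.3 = 0.605121
C₁ = arcsin(0.605121) = 37.24°,  C₂ = 180° - C₁ = 142.76°
Check C₂: A = 180° - 56.5° - 142.76° = -19.26° ≤ 0, rejected
C = 37.24° (one solution)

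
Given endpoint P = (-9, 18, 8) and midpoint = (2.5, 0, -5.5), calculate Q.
Q = (2×2.5 - (-9), 2×0 - 18, 2×(-5.5) - 8) = (14, -18, -19)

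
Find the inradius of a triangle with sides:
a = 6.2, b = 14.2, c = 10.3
s = (a+b+c)/2 = (6.2+14.2+10.3)/2 = 15.35
Area = √(s(s-a)(s-b)(s-c)) = √(15.35·9.15·1.15·5.05) = 28.5601
r = Area/s = 28.5601/15.35 = 1.861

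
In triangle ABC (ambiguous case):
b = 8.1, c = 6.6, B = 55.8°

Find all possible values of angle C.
sin(C)/c = sin(B)/b  →  sin(C) = c·sin(B)/b = 6.6·sin(55.8°)/8.1 = 0.673918
C₁ = arcsin(0.673918) = 42.37°,  C₂ = 180° - C₁ = 137.63°
Check C₂: A = 180° - 55.8° - 137.63° = -13.43° ≤ 0, rejected
C = 42.37° (one solution)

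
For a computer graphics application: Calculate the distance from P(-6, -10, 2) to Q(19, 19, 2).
d = √[(25)² + (29)² + (0)²] = √1466 = 38.29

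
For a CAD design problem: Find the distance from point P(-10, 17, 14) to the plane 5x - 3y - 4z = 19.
d = |5(-10) + (-3)(17) + (-4)(14) - (19)| / √(5² + (-3)² + (-4)²) = 176/√50 = 24.89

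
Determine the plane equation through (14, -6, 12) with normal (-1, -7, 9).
d = n·P = (-1)(14) + (-7)(-6) + (9)(12) = 136
Plane: -x - 7y + 9z = 136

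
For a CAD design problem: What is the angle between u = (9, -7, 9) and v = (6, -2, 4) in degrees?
u·v = 104, |u|² = 211, |v|² = 56
cos θ = 104/√11816 ≈ 0.9567
θ ≈ 16.91°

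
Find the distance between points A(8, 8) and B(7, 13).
Using the distance formula: d = sqrt((x₂-x₁)² + (y₂-y₁)²)
dx = 7 - 8 = -1
dy = 13 - 8 = 5
d = sqrt((-1)² + 5²) = sqrt(1 + 25) = sqrt(26) = 5.10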